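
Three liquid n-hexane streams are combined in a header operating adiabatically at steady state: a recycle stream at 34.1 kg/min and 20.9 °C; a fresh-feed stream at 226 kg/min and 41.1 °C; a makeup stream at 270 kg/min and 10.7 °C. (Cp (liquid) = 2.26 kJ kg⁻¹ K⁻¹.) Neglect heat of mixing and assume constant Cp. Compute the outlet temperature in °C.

T_out = 24.3 °C

No heat crosses the boundary, so H_out = H_in.
Σ ṁᵢCp,ᵢTᵢ = 34.1×2.26×20.9 + 226×2.26×41.1 + 270×2.26×10.7 = 29132
Σ ṁᵢCp,ᵢ = 34.1×2.26 + 226×2.26 + 270×2.26 = 1198
T_out = 29132 / 1198 = 24.317 °C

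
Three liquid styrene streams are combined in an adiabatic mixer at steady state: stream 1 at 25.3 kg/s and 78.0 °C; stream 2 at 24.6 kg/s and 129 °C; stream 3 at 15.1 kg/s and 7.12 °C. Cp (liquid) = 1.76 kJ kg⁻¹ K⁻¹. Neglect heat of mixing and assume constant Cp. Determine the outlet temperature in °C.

No heat crosses the boundary, so H_out = H_in.
T_out = Σ ṁᵢCp,ᵢTᵢ / Σ ṁᵢCp,ᵢ
      = 9247.6 / 114.4 = 80.836 °C

T_out = 80.8 °C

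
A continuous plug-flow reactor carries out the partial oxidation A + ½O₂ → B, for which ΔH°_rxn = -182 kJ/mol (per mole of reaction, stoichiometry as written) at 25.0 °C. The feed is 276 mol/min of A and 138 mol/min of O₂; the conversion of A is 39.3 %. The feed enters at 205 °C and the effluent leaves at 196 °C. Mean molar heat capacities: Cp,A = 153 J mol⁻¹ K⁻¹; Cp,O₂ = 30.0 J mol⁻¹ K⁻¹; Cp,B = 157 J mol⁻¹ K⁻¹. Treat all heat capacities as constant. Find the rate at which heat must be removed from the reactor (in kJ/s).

Q_out = 339 kJ/s

Extent of reaction ξ = 0.393 × 276 = 108.47 mol/min
Reaction term: ξ·ΔH°_rxn = 108.47 × -182 = -19741 kJ/min
Sensible, feed 205→25 °C: -8346.2 kJ/min
Outlet flows (mol/min): A 167.53, O₂ 83.766, B 108.47
Sensible, products 25→196 °C: 7724.9 kJ/min
Q = ΔH = -20363 kJ/min = -339.38 kW
Heat removed = 339.38 kJ/s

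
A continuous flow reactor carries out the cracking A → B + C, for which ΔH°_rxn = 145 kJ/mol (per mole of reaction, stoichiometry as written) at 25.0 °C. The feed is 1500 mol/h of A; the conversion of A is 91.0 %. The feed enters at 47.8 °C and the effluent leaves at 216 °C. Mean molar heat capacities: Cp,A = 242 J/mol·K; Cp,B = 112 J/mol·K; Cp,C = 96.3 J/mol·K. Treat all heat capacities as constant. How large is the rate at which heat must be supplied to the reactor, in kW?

Q_in = 69.5 kW

Extent of reaction ξ = 0.910 × 1500 = 1365 mol/h
Reaction term: ξ·ΔH°_rxn = 1365 × 145 = 197920 kJ/h
Sensible, feed 47.8→25 °C: -8276.4 kJ/h
Outlet flows (mol/h): A 135, B 1365, C 1365
Sensible, products 25→216 °C: 60547 kJ/h
Q = ΔH = 250200 kJ/h = 69.499 kW
Heat supplied = 69.499 kW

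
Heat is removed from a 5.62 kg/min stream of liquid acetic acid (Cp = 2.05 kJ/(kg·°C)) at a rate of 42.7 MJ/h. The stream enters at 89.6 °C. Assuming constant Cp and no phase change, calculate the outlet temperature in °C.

Q = 42.7 MJ/h = 711.67 kJ/min
ΔT = Q/(ṁ·Cp) = 711.67/(5.62×2.05) = 61.771 K
T_out = 89.6 − 61.771 = 27.829 °C

T_out = 27.8 °C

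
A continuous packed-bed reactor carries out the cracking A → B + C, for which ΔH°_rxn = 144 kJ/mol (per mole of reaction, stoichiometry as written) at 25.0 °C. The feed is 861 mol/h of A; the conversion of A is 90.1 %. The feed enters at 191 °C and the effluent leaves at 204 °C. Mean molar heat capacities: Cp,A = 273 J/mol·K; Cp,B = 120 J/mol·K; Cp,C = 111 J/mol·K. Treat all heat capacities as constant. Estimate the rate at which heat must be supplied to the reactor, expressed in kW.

Extent of reaction ξ = 0.901 × 861 = 775.76 mol/h
Reaction term: ξ·ΔH°_rxn = 775.76 × 144 = 111710 kJ/h
Sensible, feed 191→25 °C: -39019 kJ/h
Outlet flows (mol/h): A 85.239, B 775.76, C 775.76
Sensible, products 25→204 °C: 36242 kJ/h
Q = ΔH = 108930 kJ/h = 30.259 kW
Heat supplied = 30.259 kW

Q_in = 30.3 kW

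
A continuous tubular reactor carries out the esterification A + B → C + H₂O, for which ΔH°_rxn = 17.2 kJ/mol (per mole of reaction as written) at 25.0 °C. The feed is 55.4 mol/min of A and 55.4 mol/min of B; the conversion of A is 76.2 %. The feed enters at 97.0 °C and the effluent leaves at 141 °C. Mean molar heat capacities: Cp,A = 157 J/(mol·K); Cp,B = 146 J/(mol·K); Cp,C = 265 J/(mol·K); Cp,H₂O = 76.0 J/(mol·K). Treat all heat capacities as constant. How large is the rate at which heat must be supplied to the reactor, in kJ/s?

Q_in = 27.5 kJ/s

Extent of reaction ξ = 0.762 × 55.4 = 42.215 mol/min
Reaction term: ξ·ΔH°_rxn = 42.215 × 17.2 = 726.09 kJ/min
Sensible, feed 97.0→25 °C: -1208.6 kJ/min
Outlet flows (mol/min): A 13.185, B 13.185, C 42.215, H₂O 42.215
Sensible, products 25→141 °C: 2133.3 kJ/min
Q = ΔH = 1650.8 kJ/min = 27.513 kW
Heat supplied = 27.513 kJ/s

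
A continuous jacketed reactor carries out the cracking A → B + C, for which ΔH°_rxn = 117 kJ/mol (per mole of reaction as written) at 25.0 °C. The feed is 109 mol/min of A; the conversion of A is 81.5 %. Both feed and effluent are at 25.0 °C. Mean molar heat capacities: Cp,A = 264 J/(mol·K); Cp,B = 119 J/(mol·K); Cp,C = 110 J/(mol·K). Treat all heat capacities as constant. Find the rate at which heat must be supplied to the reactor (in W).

Extent of reaction ξ = 0.815 × 109 = 88.835 mol/min
Reaction term: ξ·ΔH°_rxn = 88.835 × 117 = 10394 kJ/min
Q = ΔH = 10394 kJ/min = 173.23 kW
Heat supplied = 173230 W

Q_in = 173000 W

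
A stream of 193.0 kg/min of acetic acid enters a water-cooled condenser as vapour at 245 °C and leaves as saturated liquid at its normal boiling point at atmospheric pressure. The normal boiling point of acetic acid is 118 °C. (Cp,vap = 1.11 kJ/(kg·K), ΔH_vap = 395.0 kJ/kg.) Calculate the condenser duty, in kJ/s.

Q_c = 1720 kJ/s

vapour 245→118 °C: -140.97 kJ/kg
condensation at 118 °C: -395 kJ/kg
Δh = -140.97 + -395 = -535.97 kJ/kg
Q = ṁ·Δh = 193.0 kg/min × -535.97 kJ/kg = -103440 kJ/min
|Q| = 1724 kW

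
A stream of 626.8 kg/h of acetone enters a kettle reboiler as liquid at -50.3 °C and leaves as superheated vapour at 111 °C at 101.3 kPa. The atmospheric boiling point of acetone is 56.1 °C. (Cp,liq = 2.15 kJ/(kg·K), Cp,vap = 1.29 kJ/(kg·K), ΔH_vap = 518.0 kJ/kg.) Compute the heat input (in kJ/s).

liquid -50.3→56.1 °C: 228.76 kJ/kg
vaporisation at 56.1 °C: 518 kJ/kg
vapour 56.1→111 °C: 70.821 kJ/kg
Δh = 228.76 + 518 + 70.821 = 817.58 kJ/kg
Q = ṁ·Δh = 626.8 kg/h × 817.58 kJ/kg = 512460 kJ/h
|Q| = 142.35 kW

Q = 142 kJ/s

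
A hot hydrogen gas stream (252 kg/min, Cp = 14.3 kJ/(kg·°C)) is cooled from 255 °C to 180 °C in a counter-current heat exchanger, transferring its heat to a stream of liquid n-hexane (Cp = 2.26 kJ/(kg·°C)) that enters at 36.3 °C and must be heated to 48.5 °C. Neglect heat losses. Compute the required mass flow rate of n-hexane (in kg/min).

ṁ_c = 9800 kg/min

Heat released by hot stream: Q = 252 × 14.3 × (255 − 180) = 270270 kJ/min
Energy balance on cold side (adiabatic exchanger): Q = ṁ_c·Cp_c·(T_c,out − T_c,in)
ṁ_c = 270270 / [2.26 × (48.5 − 36.3)] = 9802.3 kg/min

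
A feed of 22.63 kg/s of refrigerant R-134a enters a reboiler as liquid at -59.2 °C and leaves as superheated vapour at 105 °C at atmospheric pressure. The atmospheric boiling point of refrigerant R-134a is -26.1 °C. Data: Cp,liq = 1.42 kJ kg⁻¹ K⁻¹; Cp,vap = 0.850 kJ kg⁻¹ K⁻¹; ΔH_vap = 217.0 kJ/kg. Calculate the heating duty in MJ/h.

liquid -59.2→-26.1 °C: 47.002 kJ/kg
vaporisation at -26.1 °C: 217 kJ/kg
vapour -26.1→105 °C: 111.43 kJ/kg
Δh = 47.002 + 217 + 111.43 = 375.44 kJ/kg
Q = ṁ·Δh = 22.63 kg/s × 375.44 kJ/kg = 8496.1 kJ/s
|Q| = 8496.1 kW = 30586 MJ/h

Q = 30600 MJ/h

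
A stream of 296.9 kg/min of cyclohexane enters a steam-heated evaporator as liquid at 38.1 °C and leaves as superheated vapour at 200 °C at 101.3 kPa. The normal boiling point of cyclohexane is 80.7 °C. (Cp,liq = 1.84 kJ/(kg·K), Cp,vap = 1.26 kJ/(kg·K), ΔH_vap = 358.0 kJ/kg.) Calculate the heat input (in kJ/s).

liquid 38.1→80.7 °C: 78.384 kJ/kg
vaporisation at 80.7 °C: 358 kJ/kg
vapour 80.7→200 °C: 150.32 kJ/kg
Δh = 78.384 + 358 + 150.32 = 586.7 kJ/kg
Q = ṁ·Δh = 296.9 kg/min × 586.7 kJ/kg = 174190 kJ/min
|Q| = 2903.2 kW

Q = 2900 kJ/s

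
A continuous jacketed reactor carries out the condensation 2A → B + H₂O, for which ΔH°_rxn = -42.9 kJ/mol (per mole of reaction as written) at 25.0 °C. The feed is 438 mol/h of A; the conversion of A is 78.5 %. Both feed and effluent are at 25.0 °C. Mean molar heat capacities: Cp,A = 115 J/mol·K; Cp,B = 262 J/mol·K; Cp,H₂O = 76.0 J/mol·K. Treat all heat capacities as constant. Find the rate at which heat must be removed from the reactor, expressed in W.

Q_out = 2050 W

Extent of reaction ξ = 0.785 × 438 / 2 = 171.92 mol/h
Reaction term: ξ·ΔH°_rxn = 171.92 × -42.9 = -7375.2 kJ/h
Q = ΔH = -7375.2 kJ/h = -2.0487 kW
Heat removed = 2048.7 W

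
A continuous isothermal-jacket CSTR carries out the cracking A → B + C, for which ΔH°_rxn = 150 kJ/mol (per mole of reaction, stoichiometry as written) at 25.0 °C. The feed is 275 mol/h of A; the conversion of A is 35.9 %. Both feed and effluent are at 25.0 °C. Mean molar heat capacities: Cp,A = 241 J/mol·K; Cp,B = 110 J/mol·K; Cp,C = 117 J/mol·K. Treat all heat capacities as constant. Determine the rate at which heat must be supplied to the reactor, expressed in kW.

Extent of reaction ξ = 0.359 × 275 = 98.725 mol/h
Reaction term: ξ·ΔH°_rxn = 98.725 × 150 = 14809 kJ/h
Q = ΔH = 14809 kJ/h = 4.1135 kW
Heat supplied = 4.1135 kW

Q_in = 4.11 kW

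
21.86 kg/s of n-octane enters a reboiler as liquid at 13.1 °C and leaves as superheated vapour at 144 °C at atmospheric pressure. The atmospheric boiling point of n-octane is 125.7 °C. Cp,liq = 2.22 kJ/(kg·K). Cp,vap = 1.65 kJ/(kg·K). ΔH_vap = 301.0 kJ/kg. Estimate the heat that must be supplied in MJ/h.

Q = 45700 MJ/h

liquid 13.1→125.7 °C: 249.97 kJ/kg
vaporisation at 125.7 °C: 301 kJ/kg
vapour 125.7→144 °C: 30.195 kJ/kg
Δh = 249.97 + 301 + 30.195 = 581.17 kJ/kg
Q = ṁ·Δh = 21.86 kg/s × 581.17 kJ/kg = 12704 kJ/s
|Q| = 12704 kW = 45736 MJ/h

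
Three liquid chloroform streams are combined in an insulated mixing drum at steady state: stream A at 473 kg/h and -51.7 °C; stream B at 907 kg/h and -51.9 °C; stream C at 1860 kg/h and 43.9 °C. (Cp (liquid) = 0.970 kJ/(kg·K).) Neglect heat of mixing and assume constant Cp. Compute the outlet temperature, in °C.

T_out = 3.13 °C

Adiabatic, steady state ⇒ Σ ṁᵢCp,ᵢ(T_out − Tᵢ) = 0
Σ ṁᵢCp,ᵢTᵢ = 473×0.970×-51.7 + 907×0.970×-51.9 + 1860×0.970×43.9 = 9822.8
Σ ṁᵢCp,ᵢ = 473×0.970 + 907×0.970 + 1860×0.970 = 3142.8
T_out = 9822.8 / 3142.8 = 3.1255 °C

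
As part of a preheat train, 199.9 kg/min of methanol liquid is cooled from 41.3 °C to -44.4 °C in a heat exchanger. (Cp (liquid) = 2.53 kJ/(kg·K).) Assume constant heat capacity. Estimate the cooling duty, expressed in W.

Q = ṁ·Cp·ΔT = 199.9 × 2.53 × (-44.4 − 41.3) = -43343 kJ/min
Converting: 43343 / 60 s = 722.38 kW
Cooling duty = 722380 W

Q_c = 722000 W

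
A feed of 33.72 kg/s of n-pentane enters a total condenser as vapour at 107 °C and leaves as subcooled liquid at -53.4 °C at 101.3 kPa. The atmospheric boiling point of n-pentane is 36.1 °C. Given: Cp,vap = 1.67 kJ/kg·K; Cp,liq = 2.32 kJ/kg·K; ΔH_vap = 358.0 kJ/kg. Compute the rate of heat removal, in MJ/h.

Q_c = 83000 MJ/h

vapour 107→36.1 °C: -118.4 kJ/kg
condensation at 36.1 °C: -358 kJ/kg
liquid 36.1→-53.4 °C: -207.64 kJ/kg
Δh = -118.4 + -358 + -207.64 = -684.04 kJ/kg
Q = ṁ·Δh = 33.72 kg/s × -684.04 kJ/kg = -23066 kJ/s
|Q| = 23066 kW = 83037 MJ/h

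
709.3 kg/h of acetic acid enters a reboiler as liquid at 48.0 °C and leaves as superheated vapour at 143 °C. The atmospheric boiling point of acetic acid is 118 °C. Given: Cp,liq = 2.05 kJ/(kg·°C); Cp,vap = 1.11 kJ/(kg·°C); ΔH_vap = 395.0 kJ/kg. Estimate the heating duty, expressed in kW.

Q = 112 kW

liquid 48.0→118 °C: 143.5 kJ/kg
vaporisation at 118 °C: 395 kJ/kg
vapour 118→143 °C: 27.75 kJ/kg
Δh = 143.5 + 395 + 27.75 = 566.25 kJ/kg
Q = ṁ·Δh = 709.3 kg/h × 566.25 kJ/kg = 401640 kJ/h
|Q| = 111.57 kW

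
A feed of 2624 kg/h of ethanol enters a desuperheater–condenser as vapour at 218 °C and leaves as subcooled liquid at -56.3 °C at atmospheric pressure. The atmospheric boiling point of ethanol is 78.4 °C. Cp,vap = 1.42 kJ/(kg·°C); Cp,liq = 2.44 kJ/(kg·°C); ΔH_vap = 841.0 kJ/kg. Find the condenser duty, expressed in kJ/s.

Q_c = 997 kJ/s

vapour 218→78.4 °C: -198.23 kJ/kg
condensation at 78.4 °C: -841 kJ/kg
liquid 78.4→-56.3 °C: -328.67 kJ/kg
Δh = -198.23 + -841 + -328.67 = -1367.9 kJ/kg
Q = ṁ·Δh = 2624 kg/h × -1367.9 kJ/kg = -3.5894e+06 kJ/h
|Q| = 997.05 kW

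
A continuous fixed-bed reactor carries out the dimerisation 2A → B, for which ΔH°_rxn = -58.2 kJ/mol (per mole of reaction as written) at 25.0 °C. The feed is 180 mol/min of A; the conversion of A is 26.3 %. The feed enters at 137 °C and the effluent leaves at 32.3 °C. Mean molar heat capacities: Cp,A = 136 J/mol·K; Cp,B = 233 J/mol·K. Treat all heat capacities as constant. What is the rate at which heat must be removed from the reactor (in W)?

Extent of reaction ξ = 0.263 × 180 / 2 = 23.67 mol/min
Reaction term: ξ·ΔH°_rxn = 23.67 × -58.2 = -1377.6 kJ/min
Sensible, feed 137→25 °C: -2741.8 kJ/min
Outlet flows (mol/min): A 132.66, B 23.67
Sensible, products 25→32.3 °C: 171.97 kJ/min
Q = ΔH = -3947.4 kJ/min = -65.79 kW
Heat removed = 65790 W

Q_out = 65800 W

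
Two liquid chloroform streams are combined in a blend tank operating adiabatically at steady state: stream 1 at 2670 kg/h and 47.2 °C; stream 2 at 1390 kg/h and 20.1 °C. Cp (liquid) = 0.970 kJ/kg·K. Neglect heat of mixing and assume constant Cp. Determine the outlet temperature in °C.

No heat crosses the boundary, so H_out = H_in.
T_out = Σ ṁᵢCp,ᵢTᵢ / Σ ṁᵢCp,ᵢ
      = 149340 / 3938.2 = 37.922 °C

T_out = 37.9 °C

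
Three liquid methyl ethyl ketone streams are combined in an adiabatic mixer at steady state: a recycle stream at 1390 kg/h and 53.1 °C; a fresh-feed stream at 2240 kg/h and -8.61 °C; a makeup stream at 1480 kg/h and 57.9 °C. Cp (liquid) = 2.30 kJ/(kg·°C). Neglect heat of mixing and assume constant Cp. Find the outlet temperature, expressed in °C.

Energy balance with Q = 0: Σ ṁᵢCp,ᵢ(T_out − Tᵢ) = 0
T_out = Σ ṁᵢCp,ᵢTᵢ / Σ ṁᵢCp,ᵢ
      = 322490 / 11753 = 27.439 °C

T_out = 27.4 °C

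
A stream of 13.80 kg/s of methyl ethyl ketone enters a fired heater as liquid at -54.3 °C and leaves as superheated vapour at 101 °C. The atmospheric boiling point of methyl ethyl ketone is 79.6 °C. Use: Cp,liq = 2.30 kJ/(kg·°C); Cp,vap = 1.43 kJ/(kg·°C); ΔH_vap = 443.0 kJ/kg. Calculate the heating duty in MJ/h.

Q = 38800 MJ/h

liquid -54.3→79.6 °C: 307.97 kJ/kg
vaporisation at 79.6 °C: 443 kJ/kg
vapour 79.6→101 °C: 30.602 kJ/kg
Δh = 307.97 + 443 + 30.602 = 781.57 kJ/kg
Q = ṁ·Δh = 13.80 kg/s × 781.57 kJ/kg = 10786 kJ/s
|Q| = 10786 kW = 38828 MJ/h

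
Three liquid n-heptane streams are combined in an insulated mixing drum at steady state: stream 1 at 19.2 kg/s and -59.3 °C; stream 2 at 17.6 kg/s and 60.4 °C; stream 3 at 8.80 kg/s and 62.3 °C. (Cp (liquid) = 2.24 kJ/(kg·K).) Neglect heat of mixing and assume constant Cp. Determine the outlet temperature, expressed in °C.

Energy balance with Q = 0: Σ ṁᵢCp,ᵢ(T_out − Tᵢ) = 0
Σ ṁᵢCp,ᵢTᵢ = 19.2×2.24×-59.3 + 17.6×2.24×60.4 + 8.80×2.24×62.3 = 1058.9
Σ ṁᵢCp,ᵢ = 19.2×2.24 + 17.6×2.24 + 8.80×2.24 = 102.14
T_out = 1058.9 / 102.14 = 10.367 °C

T_out = 10.4 °C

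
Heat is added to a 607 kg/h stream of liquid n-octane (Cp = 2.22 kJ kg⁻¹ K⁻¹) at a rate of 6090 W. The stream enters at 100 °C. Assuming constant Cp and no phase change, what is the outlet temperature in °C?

T_out = 116 °C

Q = 6090 W = 21924 kJ/h
ΔT = Q/(ṁ·Cp) = 21924/(607×2.22) = 16.27 K
T_out = 100 + 16.27 = 116.27 °C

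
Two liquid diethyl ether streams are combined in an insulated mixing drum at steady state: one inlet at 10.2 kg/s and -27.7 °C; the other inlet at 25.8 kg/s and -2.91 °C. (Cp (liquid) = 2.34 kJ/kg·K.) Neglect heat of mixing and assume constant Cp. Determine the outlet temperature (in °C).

T_out = -9.93 °C

Adiabatic, steady state ⇒ Σ ṁᵢCp,ᵢ(T_out − Tᵢ) = 0
T_out = Σ ṁᵢCp,ᵢTᵢ / Σ ṁᵢCp,ᵢ
      = -836.83 / 84.24 = -9.9338 °C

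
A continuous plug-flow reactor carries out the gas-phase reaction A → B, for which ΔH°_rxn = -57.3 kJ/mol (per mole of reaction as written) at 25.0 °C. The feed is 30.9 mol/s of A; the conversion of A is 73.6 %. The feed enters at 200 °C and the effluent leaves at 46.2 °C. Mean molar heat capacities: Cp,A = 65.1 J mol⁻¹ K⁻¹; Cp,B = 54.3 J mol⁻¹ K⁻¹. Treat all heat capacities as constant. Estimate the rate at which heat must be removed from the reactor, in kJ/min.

Extent of reaction ξ = 0.736 × 30.9 = 22.742 mol/s
Reaction term: ξ·ΔH°_rxn = 22.742 × -57.3 = -1303.1 kJ/s
Sensible, feed 200→25 °C: -352.03 kJ/s
Outlet flows (mol/s): A 8.1576, B 22.742
Sensible, products 25→46.2 °C: 37.439 kJ/s
Q = ΔH = -1617.7 kJ/s = -1617.7 kW
Heat removed = 97064 kJ/min

Q_out = 97100 kJ/min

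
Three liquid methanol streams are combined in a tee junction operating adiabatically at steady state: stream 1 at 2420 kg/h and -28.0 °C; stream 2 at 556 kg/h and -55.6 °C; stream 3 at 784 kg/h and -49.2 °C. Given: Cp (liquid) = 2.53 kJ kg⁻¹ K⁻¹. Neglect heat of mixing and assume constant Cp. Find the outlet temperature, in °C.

T_out = -36.5 °C

Adiabatic, steady state ⇒ Σ ṁᵢCp,ᵢ(T_out − Tᵢ) = 0
T_out = Σ ṁᵢCp,ᵢTᵢ / Σ ṁᵢCp,ᵢ
      = -347230 / 9512.8 = -36.502 °C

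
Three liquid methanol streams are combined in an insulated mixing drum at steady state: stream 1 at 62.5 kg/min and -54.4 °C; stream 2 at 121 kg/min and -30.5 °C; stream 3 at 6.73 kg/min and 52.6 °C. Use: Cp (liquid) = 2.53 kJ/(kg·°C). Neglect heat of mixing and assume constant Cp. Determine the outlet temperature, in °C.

T_out = -35.4 °C

No heat crosses the boundary, so H_out = H_in.
Σ ṁᵢCp,ᵢTᵢ = 62.5×2.53×-54.4 + 121×2.53×-30.5 + 6.73×2.53×52.6 = -17043
Σ ṁᵢCp,ᵢ = 62.5×2.53 + 121×2.53 + 6.73×2.53 = 481.28
T_out = -17043 / 481.28 = -35.412 °C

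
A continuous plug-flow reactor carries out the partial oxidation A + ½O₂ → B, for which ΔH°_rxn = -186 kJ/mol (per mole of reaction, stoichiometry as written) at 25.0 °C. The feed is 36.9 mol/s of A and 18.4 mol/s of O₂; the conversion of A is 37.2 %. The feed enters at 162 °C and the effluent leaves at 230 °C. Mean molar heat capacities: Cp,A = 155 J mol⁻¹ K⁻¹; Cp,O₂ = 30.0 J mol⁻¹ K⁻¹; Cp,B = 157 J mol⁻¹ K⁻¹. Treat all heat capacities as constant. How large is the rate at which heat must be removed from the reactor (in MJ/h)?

Extent of reaction ξ = 0.372 × 36.9 = 13.727 mol/s
Reaction term: ξ·ΔH°_rxn = 13.727 × -186 = -2553.2 kJ/s
Sensible, feed 162→25 °C: -859.2 kJ/s
Outlet flows (mol/s): A 23.173, O₂ 11.537, B 13.727
Sensible, products 25→230 °C: 1249.1 kJ/s
Q = ΔH = -2163.3 kJ/s = -2163.3 kW
Heat removed = 7787.9 MJ/h

Q_out = 7790 MJ/h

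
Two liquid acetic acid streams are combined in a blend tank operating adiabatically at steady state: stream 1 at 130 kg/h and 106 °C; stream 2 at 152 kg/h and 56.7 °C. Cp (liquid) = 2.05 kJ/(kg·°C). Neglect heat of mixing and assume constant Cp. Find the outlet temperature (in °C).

T_out = 79.4 °C

No heat crosses the boundary, so H_out = H_in.
Σ ṁᵢCp,ᵢTᵢ = 130×2.05×106 + 152×2.05×56.7 = 45917
Σ ṁᵢCp,ᵢ = 130×2.05 + 152×2.05 = 578.1
T_out = 45917 / 578.1 = 79.427 °C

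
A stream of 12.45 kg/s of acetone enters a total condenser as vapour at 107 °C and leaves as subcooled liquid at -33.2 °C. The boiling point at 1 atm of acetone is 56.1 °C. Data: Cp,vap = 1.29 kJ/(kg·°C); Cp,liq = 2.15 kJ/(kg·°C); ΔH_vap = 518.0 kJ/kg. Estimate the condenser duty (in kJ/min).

Q_c = 579000 kJ/min

vapour 107→56.1 °C: -65.661 kJ/kg
condensation at 56.1 °C: -518 kJ/kg
liquid 56.1→-33.2 °C: -192 kJ/kg
Δh = -65.661 + -518 + -192 = -775.66 kJ/kg
Q = ṁ·Δh = 12.45 kg/s × -775.66 kJ/kg = -9656.9 kJ/s
|Q| = 9656.9 kW = 579420 kJ/min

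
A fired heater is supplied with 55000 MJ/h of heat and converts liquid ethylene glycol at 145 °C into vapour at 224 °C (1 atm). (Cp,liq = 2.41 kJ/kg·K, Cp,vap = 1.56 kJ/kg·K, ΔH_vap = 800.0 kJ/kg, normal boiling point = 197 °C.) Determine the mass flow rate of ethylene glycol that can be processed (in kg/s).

ṁ = 15.8 kg/s

Δh = 2.41×(197−145) + 800.0 + 1.56×(224−197) = 967.44 kJ/kg
Q = 55000 MJ/h = 15278 kJ/s = 15278 kJ/s
ṁ = Q/Δh = 15278 / 967.44 = 15.792 kg/s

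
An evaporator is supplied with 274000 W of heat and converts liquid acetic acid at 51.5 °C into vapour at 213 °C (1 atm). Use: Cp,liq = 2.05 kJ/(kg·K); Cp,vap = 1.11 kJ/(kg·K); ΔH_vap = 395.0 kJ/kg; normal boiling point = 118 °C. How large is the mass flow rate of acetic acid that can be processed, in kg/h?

Δh = 2.05×(118−51.5) + 395.0 + 1.11×(213−118) = 636.78 kJ/kg
Q = 274000 W = 274 kJ/s = 986400 kJ/h
ṁ = Q/Δh = 986400 / 636.78 = 1549.1 kg/h

ṁ = 1550 kg/h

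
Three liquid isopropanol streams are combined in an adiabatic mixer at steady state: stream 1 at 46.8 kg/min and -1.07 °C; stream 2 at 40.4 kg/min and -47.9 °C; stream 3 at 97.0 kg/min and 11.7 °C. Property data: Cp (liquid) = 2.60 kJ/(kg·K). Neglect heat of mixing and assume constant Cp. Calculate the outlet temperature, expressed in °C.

Energy balance with Q = 0: Σ ṁᵢCp,ᵢ(T_out − Tᵢ) = 0
Σ ṁᵢCp,ᵢTᵢ = 46.8×2.60×-1.07 + 40.4×2.60×-47.9 + 97.0×2.60×11.7 = -2210.9
Σ ṁᵢCp,ᵢ = 46.8×2.60 + 40.4×2.60 + 97.0×2.60 = 478.92
T_out = -2210.9 / 478.92 = -4.6164 °C

T_out = -4.62 °C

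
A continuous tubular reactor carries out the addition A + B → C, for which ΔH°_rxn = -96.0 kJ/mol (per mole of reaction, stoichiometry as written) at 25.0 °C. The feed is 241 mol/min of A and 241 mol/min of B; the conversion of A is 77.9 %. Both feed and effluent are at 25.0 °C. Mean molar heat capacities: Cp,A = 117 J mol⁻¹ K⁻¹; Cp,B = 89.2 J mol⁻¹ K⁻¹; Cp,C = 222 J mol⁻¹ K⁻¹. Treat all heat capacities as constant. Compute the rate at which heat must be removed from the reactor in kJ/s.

Extent of reaction ξ = 0.779 × 241 = 187.74 mol/min
Reaction term: ξ·ΔH°_rxn = 187.74 × -96.0 = -18023 kJ/min
Q = ΔH = -18023 kJ/min = -300.38 kW
Heat removed = 300.38 kJ/s

Q_out = 300 kJ/s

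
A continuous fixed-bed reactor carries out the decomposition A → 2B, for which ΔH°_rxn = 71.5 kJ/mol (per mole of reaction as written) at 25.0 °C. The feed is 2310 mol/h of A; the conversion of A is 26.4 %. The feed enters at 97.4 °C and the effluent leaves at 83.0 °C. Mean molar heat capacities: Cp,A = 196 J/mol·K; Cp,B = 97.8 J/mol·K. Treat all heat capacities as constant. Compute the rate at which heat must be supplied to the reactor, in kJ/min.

Extent of reaction ξ = 0.264 × 2310 = 609.84 mol/h
Reaction term: ξ·ΔH°_rxn = 609.84 × 71.5 = 43604 kJ/h
Sensible, feed 97.4→25 °C: -32780 kJ/h
Outlet flows (mol/h): A 1700.2, B 1219.7
Sensible, products 25→83.0 °C: 26246 kJ/h
Q = ΔH = 37070 kJ/h = 10.297 kW
Heat supplied = 617.83 kJ/min

Q_in = 618 kJ/min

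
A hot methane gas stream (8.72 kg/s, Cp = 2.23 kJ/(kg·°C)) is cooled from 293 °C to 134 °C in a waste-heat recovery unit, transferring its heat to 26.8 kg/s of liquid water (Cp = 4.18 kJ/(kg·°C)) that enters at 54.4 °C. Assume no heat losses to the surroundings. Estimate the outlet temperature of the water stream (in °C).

Heat released by hot stream: Q = 8.72 × 2.23 × (293 − 134) = 3091.9 kJ/s
Energy balance on cold side (adiabatic exchanger): Q = ṁ_c·Cp_c·(T_c,out − T_c,in)
T_c,out = 54.4 + 3091.9/(26.8 × 4.18) = 82 °C

T_c,out = 82.0 °C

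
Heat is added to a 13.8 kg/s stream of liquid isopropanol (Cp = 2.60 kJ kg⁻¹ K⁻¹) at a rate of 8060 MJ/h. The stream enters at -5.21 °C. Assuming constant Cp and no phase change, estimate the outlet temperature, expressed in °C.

Q = 8060 MJ/h = 2238.9 kJ/s
ΔT = Q/(ṁ·Cp) = 2238.9/(13.8×2.60) = 62.399 K
T_out = -5.21 + 62.399 = 57.189 °C

T_out = 57.2 °C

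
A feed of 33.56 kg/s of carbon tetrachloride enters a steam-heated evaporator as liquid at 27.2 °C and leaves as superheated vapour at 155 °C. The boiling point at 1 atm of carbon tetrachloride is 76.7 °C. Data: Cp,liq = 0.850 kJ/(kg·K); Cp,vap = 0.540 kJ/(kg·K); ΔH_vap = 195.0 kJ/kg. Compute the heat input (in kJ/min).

liquid 27.2→76.7 °C: 42.075 kJ/kg
vaporisation at 76.7 °C: 195 kJ/kg
vapour 76.7→155 °C: 42.282 kJ/kg
Δh = 42.075 + 195 + 42.282 = 279.36 kJ/kg
Q = ṁ·Δh = 33.56 kg/s × 279.36 kJ/kg = 9375.2 kJ/s
|Q| = 9375.2 kW = 562510 kJ/min

Q = 563000 kJ/min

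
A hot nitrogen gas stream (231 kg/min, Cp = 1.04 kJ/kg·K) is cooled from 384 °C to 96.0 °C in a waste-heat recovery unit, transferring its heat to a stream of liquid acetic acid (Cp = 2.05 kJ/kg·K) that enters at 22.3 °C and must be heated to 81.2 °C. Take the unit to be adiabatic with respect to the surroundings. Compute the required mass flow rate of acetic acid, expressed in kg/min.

ṁ_c = 573 kg/min

Heat released by hot stream: Q = 231 × 1.04 × (384 − 96.0) = 69189 kJ/min
Energy balance on cold side (adiabatic exchanger): Q = ṁ_c·Cp_c·(T_c,out − T_c,in)
ṁ_c = 69189 / [2.05 × (81.2 − 22.3)] = 573.02 kg/min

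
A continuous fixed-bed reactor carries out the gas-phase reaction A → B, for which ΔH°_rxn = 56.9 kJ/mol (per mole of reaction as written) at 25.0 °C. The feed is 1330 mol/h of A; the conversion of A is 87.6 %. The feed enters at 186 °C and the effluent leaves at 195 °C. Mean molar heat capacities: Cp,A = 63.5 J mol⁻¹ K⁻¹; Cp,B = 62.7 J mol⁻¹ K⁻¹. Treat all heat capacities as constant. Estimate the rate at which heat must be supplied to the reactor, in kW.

Extent of reaction ξ = 0.876 × 1330 = 1165.1 mol/h
Reaction term: ξ·ΔH°_rxn = 1165.1 × 56.9 = 66293 kJ/h
Sensible, feed 186→25 °C: -13597 kJ/h
Outlet flows (mol/h): A 164.92, B 1165.1
Sensible, products 25→195 °C: 14199 kJ/h
Q = ΔH = 66895 kJ/h = 18.582 kW
Heat supplied = 18.582 kW

Q_in = 18.6 kW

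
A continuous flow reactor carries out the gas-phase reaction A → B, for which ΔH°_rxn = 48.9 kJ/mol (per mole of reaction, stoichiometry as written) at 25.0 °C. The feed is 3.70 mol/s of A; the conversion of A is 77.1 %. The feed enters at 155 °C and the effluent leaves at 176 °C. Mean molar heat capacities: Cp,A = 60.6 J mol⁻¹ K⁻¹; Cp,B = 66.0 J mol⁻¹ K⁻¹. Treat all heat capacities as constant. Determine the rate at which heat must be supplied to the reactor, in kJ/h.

Extent of reaction ξ = 0.771 × 3.70 = 2.8527 mol/s
Reaction term: ξ·ΔH°_rxn = 2.8527 × 48.9 = 139.5 kJ/s
Sensible, feed 155→25 °C: -29.149 kJ/s
Outlet flows (mol/s): A 0.8473, B 2.8527
Sensible, products 25→176 °C: 36.183 kJ/s
Q = ΔH = 146.53 kJ/s = 146.53 kW
Heat supplied = 527510 kJ/h

Q_in = 528000 kJ/h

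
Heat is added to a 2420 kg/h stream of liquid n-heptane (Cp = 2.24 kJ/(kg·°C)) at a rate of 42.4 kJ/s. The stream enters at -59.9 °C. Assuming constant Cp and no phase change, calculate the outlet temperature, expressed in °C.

Q = 42.4 kJ/s = 152640 kJ/h
ΔT = Q/(ṁ·Cp) = 152640/(2420×2.24) = 28.158 K
T_out = -59.9 + 28.158 = -31.742 °C

T_out = -31.7 °C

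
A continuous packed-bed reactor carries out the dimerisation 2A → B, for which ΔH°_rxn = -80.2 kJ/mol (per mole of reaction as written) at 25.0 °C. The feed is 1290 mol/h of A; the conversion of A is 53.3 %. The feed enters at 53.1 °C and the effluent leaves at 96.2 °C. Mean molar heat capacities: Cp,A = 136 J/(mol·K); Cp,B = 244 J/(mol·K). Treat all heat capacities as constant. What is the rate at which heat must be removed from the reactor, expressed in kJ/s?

Extent of reaction ξ = 0.533 × 1290 / 2 = 343.79 mol/h
Reaction term: ξ·ΔH°_rxn = 343.79 × -80.2 = -27572 kJ/h
Sensible, feed 53.1→25 °C: -4929.9 kJ/h
Outlet flows (mol/h): A 602.43, B 343.79
Sensible, products 25→96.2 °C: 11806 kJ/h
Q = ΔH = -20695 kJ/h = -5.7487 kW
Heat removed = 5.7487 kJ/s

Q_out = 5.75 kJ/s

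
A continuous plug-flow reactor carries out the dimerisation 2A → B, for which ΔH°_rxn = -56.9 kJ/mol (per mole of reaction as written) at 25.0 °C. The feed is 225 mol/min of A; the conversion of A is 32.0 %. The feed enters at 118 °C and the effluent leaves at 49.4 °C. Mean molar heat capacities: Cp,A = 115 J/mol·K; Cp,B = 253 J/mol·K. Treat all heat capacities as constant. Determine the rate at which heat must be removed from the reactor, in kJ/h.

Extent of reaction ξ = 0.320 × 225 / 2 = 36 mol/min
Reaction term: ξ·ΔH°_rxn = 36 × -56.9 = -2048.4 kJ/min
Sensible, feed 118→25 °C: -2406.4 kJ/min
Outlet flows (mol/min): A 153, B 36
Sensible, products 25→49.4 °C: 651.55 kJ/min
Q = ΔH = -3803.2 kJ/min = -63.387 kW
Heat removed = 228190 kJ/h

Q_out = 228000 kJ/h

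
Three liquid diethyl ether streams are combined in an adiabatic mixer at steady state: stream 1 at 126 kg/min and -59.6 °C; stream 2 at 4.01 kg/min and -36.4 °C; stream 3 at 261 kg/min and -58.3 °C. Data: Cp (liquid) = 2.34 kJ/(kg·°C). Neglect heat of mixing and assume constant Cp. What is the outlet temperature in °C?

T_out = -58.5 °C

Energy balance with Q = 0: Σ ṁᵢCp,ᵢ(T_out − Tᵢ) = 0
Σ ṁᵢCp,ᵢTᵢ = 126×2.34×-59.6 + 4.01×2.34×-36.4 + 261×2.34×-58.3 = -53520
Σ ṁᵢCp,ᵢ = 126×2.34 + 4.01×2.34 + 261×2.34 = 914.96
T_out = -53520 / 914.96 = -58.494 °C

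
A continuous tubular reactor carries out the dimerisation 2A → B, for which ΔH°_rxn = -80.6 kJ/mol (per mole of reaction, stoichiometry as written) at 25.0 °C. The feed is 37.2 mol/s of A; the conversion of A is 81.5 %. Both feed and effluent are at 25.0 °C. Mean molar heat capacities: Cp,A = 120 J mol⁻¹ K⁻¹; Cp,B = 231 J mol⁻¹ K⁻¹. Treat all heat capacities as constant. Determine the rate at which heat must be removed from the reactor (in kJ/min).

Extent of reaction ξ = 0.815 × 37.2 / 2 = 15.159 mol/s
Reaction term: ξ·ΔH°_rxn = 15.159 × -80.6 = -1221.8 kJ/s
Q = ΔH = -1221.8 kJ/s = -1221.8 kW
Heat removed = 73309 kJ/min

Q_out = 73300 kJ/min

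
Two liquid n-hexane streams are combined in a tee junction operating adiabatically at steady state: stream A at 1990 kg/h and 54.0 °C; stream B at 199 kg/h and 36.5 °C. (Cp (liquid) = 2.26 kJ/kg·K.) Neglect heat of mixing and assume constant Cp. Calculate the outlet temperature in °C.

Adiabatic, steady state ⇒ Σ ṁᵢCp,ᵢ(T_out − Tᵢ) = 0
Σ ṁᵢCp,ᵢTᵢ = 1990×2.26×54.0 + 199×2.26×36.5 = 259280
Σ ṁᵢCp,ᵢ = 1990×2.26 + 199×2.26 = 4947.1
T_out = 259280 / 4947.1 = 52.409 °C

T_out = 52.4 °C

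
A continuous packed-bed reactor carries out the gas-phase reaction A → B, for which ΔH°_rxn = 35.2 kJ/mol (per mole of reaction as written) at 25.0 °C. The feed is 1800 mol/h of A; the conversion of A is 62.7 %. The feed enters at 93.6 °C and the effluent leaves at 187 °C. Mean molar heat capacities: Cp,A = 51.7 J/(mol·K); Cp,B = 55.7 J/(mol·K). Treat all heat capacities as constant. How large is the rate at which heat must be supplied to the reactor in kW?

Extent of reaction ξ = 0.627 × 1800 = 1128.6 mol/h
Reaction term: ξ·ΔH°_rxn = 1128.6 × 35.2 = 39727 kJ/h
Sensible, feed 93.6→25 °C: -6383.9 kJ/h
Outlet flows (mol/h): A 671.4, B 1128.6
Sensible, products 25→187 °C: 15807 kJ/h
Q = ΔH = 49150 kJ/h = 13.653 kW
Heat supplied = 13.653 kW

Q_in = 13.7 kW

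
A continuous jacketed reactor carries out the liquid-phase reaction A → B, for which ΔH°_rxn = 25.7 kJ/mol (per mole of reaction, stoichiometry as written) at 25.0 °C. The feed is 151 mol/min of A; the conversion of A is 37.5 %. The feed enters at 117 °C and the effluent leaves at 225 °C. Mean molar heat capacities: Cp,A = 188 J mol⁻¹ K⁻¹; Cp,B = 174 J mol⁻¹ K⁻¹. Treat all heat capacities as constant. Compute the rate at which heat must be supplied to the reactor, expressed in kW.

Q_in = 72.7 kW

Extent of reaction ξ = 0.375 × 151 = 56.625 mol/min
Reaction term: ξ·ΔH°_rxn = 56.625 × 25.7 = 1455.3 kJ/min
Sensible, feed 117→25 °C: -2611.7 kJ/min
Outlet flows (mol/min): A 94.375, B 56.625
Sensible, products 25→225 °C: 5519.1 kJ/min
Q = ΔH = 4362.6 kJ/min = 72.71 kW
Heat supplied = 72.71 kW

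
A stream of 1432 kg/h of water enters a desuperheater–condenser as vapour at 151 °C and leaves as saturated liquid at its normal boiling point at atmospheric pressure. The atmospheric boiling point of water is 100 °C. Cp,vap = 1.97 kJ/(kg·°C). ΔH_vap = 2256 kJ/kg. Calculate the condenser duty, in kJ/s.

Q_c = 937 kJ/s

vapour 151→100 °C: -100.47 kJ/kg
condensation at 100 °C: -2256 kJ/kg
Δh = -100.47 + -2256 = -2356.5 kJ/kg
Q = ṁ·Δh = 1432 kg/h × -2356.5 kJ/kg = -3.3745e+06 kJ/h
|Q| = 937.35 kW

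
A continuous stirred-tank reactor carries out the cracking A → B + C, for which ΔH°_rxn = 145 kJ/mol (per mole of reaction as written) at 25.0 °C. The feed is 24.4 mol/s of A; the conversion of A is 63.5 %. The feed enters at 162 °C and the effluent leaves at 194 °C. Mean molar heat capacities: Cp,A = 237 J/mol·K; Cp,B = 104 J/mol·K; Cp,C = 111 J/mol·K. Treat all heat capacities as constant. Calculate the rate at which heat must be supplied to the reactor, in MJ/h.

Extent of reaction ξ = 0.635 × 24.4 = 15.494 mol/s
Reaction term: ξ·ΔH°_rxn = 15.494 × 145 = 2246.6 kJ/s
Sensible, feed 162→25 °C: -792.24 kJ/s
Outlet flows (mol/s): A 8.906, B 15.494, C 15.494
Sensible, products 25→194 °C: 919.69 kJ/s
Q = ΔH = 2374.1 kJ/s = 2374.1 kW
Heat supplied = 8546.7 MJ/h

Q_in = 8550 MJ/h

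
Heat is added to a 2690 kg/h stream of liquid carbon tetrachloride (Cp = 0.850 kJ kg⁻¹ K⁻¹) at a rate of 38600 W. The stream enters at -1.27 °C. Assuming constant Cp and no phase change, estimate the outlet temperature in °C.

T_out = 59.5 °C

Q = 38600 W = 138960 kJ/h
ΔT = Q/(ṁ·Cp) = 138960/(2690×0.850) = 60.774 K
T_out = -1.27 + 60.774 = 59.504 °C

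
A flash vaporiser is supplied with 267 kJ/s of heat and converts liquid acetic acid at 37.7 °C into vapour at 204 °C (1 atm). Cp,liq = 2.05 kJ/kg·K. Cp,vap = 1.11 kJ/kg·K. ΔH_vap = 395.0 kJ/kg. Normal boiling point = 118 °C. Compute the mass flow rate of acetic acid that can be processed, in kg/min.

Δh = 2.05×(118−37.7) + 395.0 + 1.11×(204−118) = 655.08 kJ/kg
Q = 267 kJ/s = 267 kJ/s = 16020 kJ/min
ṁ = Q/Δh = 16020 / 655.08 = 24.455 kg/min

ṁ = 24.5 kg/min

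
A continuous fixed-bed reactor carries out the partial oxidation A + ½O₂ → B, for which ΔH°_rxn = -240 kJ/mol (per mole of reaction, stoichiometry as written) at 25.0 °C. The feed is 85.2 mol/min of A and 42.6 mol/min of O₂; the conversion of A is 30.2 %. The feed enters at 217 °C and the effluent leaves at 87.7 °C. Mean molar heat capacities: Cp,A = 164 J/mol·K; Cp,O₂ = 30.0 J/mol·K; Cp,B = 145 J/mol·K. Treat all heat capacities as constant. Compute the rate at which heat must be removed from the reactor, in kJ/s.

Extent of reaction ξ = 0.302 × 85.2 = 25.73 mol/min
Reaction term: ξ·ΔH°_rxn = 25.73 × -240 = -6175.3 kJ/min
Sensible, feed 217→25 °C: -2928.2 kJ/min
Outlet flows (mol/min): A 59.47, O₂ 29.735, B 25.73
Sensible, products 25→87.7 °C: 901.37 kJ/min
Q = ΔH = -8202.1 kJ/min = -136.7 kW
Heat removed = 136.7 kJ/s

Q_out = 137 kJ/s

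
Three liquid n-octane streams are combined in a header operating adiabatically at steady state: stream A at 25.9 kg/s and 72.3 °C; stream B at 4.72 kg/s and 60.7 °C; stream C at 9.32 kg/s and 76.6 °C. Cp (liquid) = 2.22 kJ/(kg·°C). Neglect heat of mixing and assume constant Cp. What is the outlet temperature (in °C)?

Energy balance with Q = 0: Σ ṁᵢCp,ᵢ(T_out − Tᵢ) = 0
Σ ṁᵢCp,ᵢTᵢ = 25.9×2.22×72.3 + 4.72×2.22×60.7 + 9.32×2.22×76.6 = 6378
Σ ṁᵢCp,ᵢ = 25.9×2.22 + 4.72×2.22 + 9.32×2.22 = 88.667
T_out = 6378 / 88.667 = 71.933 °C

T_out = 71.9 °C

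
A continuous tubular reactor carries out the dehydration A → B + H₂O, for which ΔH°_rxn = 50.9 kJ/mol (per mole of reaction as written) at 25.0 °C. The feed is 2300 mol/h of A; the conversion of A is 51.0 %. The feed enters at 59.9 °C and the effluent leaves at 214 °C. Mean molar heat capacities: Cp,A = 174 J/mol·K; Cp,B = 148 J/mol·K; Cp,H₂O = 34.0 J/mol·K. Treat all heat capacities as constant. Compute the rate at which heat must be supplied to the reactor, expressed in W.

Extent of reaction ξ = 0.510 × 2300 = 1173 mol/h
Reaction term: ξ·ΔH°_rxn = 1173 × 50.9 = 59706 kJ/h
Sensible, feed 59.9→25 °C: -13967 kJ/h
Outlet flows (mol/h): A 1127, B 1173, H₂O 1173
Sensible, products 25→214 °C: 77411 kJ/h
Q = ΔH = 123150 kJ/h = 34.208 kW
Heat supplied = 34208 W

Q_in = 34200 W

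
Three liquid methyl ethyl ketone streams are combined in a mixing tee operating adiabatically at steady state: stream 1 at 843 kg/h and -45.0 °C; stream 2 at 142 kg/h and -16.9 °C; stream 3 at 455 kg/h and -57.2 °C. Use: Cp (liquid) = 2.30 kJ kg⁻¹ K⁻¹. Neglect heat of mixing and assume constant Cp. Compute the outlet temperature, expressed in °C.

Energy balance with Q = 0: Σ ṁᵢCp,ᵢ(T_out − Tᵢ) = 0
T_out = Σ ṁᵢCp,ᵢTᵢ / Σ ṁᵢCp,ᵢ
      = -152630 / 3312 = -46.084 °C

T_out = -46.1 °C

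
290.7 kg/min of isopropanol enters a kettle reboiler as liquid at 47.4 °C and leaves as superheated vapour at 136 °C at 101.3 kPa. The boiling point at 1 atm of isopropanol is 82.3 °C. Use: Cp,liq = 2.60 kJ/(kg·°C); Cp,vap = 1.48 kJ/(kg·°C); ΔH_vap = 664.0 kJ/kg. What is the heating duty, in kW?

liquid 47.4→82.3 °C: 90.74 kJ/kg
vaporisation at 82.3 °C: 664 kJ/kg
vapour 82.3→136 °C: 79.476 kJ/kg
Δh = 90.74 + 664 + 79.476 = 834.22 kJ/kg
Q = ṁ·Δh = 290.7 kg/min × 834.22 kJ/kg = 242510 kJ/min
|Q| = 4041.8 kW

Q = 4040 kW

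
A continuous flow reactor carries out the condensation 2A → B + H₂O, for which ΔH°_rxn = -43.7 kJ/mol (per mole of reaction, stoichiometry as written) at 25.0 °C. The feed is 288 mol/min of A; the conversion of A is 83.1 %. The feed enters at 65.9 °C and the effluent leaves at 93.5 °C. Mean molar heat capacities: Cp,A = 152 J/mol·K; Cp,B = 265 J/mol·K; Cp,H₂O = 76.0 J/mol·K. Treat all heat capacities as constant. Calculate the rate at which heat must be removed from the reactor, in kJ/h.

Extent of reaction ξ = 0.831 × 288 / 2 = 119.66 mol/min
Reaction term: ξ·ΔH°_rxn = 119.66 × -43.7 = -5229.3 kJ/min
Sensible, feed 65.9→25 °C: -1790.4 kJ/min
Outlet flows (mol/min): A 48.672, B 119.66, H₂O 119.66
Sensible, products 25→93.5 °C: 3301.9 kJ/min
Q = ΔH = -3717.8 kJ/min = -61.964 kW
Heat removed = 223070 kJ/h

Q_out = 223000 kJ/h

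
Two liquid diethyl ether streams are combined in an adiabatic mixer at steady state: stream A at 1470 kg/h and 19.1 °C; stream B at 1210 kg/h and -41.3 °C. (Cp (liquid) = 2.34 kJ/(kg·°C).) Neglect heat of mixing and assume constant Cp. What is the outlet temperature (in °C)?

Energy balance with Q = 0: Σ ṁᵢCp,ᵢ(T_out − Tᵢ) = 0
T_out = Σ ṁᵢCp,ᵢTᵢ / Σ ṁᵢCp,ᵢ
      = -51237 / 6271.2 = -8.1701 °C

T_out = -8.17 °C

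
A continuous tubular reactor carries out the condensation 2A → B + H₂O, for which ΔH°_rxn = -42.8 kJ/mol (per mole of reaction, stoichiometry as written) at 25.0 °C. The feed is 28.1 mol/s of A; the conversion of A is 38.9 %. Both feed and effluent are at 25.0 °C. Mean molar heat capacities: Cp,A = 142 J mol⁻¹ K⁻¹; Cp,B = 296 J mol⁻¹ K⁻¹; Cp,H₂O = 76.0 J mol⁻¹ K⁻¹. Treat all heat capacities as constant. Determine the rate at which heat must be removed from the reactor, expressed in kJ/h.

Extent of reaction ξ = 0.389 × 28.1 / 2 = 5.4655 mol/s
Reaction term: ξ·ΔH°_rxn = 5.4655 × -42.8 = -233.92 kJ/s
Q = ΔH = -233.92 kJ/s = -233.92 kW
Heat removed = 842120 kJ/h

Q_out = 842000 kJ/h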